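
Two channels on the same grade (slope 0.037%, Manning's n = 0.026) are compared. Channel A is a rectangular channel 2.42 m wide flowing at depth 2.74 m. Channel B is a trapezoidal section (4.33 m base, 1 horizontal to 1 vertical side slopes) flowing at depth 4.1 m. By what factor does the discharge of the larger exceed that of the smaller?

9.82

Channel A: Flow area A = b·y = 2.42 × 2.74 = 6.631 m². Wetted perimeter P = b + 2y = 2.42 + 2×2.74 = 7.9 m. Hydraulic radius R = A/P = 6.631/7.9 = 0.8393 m. Q_A = (1/0.026)·6.631·0.8393^(2/3)·√0.00037 = 4.365 m³/s.
Channel B: With bottom width b = 4.33 m and side slope z = 1: A = (b + zy)y = (4.33 + 1×4.1)×4.1 = 34.56 m²; P = b + 2y√(1+z²) = 4.33 + 2×4.1×1.414 = 15.93 m. Hydraulic radius R = A/P = 34.56/15.93 = 2.17 m. Q_B = (1/0.026)·34.56·2.17^(2/3)·√0.00037 = 42.86 m³/s.
The larger discharge is 42.86 m³/s and the smaller is 4.365 m³/s; the ratio is 9.82.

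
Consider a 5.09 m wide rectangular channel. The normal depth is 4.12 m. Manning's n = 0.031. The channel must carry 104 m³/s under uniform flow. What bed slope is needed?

S = 0.0129

Flow area A = b·y = 5.09 × 4.12 = 20.97 m². Wetted perimeter P = b + 2y = 5.09 + 2×4.12 = 13.33 m.
Hydraulic radius R = A/P = 20.97/13.33 = 1.573 m.
From Manning's equation, S = [nQ / (1 A R^(2/3))]² = [0.031 × 104 / (1 × 20.97 × 1.573^(2/3))]² = 0.0129.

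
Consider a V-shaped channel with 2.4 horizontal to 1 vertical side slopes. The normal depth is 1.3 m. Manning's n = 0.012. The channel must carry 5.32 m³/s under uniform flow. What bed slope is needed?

S = 0.00049

For a triangular section with side slope z = 2.4: A = zy² = 2.4×1.3² = 4.056 m²; P = 2y√(1+z²) = 2×1.3×2.6 = 6.76 m.
Hydraulic radius R = A/P = 4.056/6.76 = 0.6 m.
From Manning's equation, S = [nQ / (1 A R^(2/3))]² = [0.012 × 5.32 / (1 × 4.056 × 0.6^(2/3))]² = 0.00049.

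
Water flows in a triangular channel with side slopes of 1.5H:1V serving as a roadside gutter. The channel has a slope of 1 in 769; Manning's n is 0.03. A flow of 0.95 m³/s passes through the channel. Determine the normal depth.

Manning's equation rearranged: A R^(2/3) = nQ / (1·√S) = 0.03 × 0.95 / (√0.0013) = 0.7903.
At y = 1.16 m: A R^(2/3) = 1.242 — too large.
At y = 0.979 m: A R^(2/3) = 0.7899 — close enough.

y_n = 0.979 m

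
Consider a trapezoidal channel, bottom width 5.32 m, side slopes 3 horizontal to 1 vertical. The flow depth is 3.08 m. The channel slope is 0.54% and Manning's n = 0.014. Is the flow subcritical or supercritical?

With bottom width b = 5.32 m and side slope z = 3: A = (b + zy)y = (5.32 + 3×3.08)×3.08 = 44.84 m²; P = b + 2y√(1+z²) = 5.32 + 2×3.08×3.162 = 24.8 m.
Hydraulic radius R = A/P = 44.84/24.8 = 1.808 m.
V = (1/n) R^(2/3) √S = (1/0.014) × 1.808^(2/3) × √0.0054 = 7.791 m/s. Hydraulic depth D_h = A/T = 44.84/23.8 = 1.884 m.
Froude number Fr = V/√(g·D_h) = 7.791/√(9.81×1.884) = 1.81, which is greater than 1, so the flow is supercritical.

supercritical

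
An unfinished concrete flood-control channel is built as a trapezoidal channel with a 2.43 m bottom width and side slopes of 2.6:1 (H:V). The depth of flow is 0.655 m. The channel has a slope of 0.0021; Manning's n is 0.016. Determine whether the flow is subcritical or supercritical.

With bottom width b = 2.43 m and side slope z = 2.6: A = (b + zy)y = (2.43 + 2.6×0.655)×0.655 = 2.707 m²; P = b + 2y√(1+z²) = 2.43 + 2×0.655×2.786 = 6.079 m.
Hydraulic radius R = A/P = 2.707/6.079 = 0.4453 m.
V = (1/n) R^(2/3) √S = (1/0.016) × 0.4453^(2/3) × √0.0021 = 1.67 m/s. Hydraulic depth D_h = A/T = 2.707/5.836 = 0.4639 m.
Froude number Fr = V/√(g·D_h) = 1.67/√(9.81×0.4639) = 0.783, which is less than 1, so the flow is subcritical.

subcritical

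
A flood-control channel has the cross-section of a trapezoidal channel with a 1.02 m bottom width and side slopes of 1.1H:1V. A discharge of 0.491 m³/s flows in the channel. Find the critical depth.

At critical depth, Q² T / (g A³) = 1, i.e. A³/T = Q²/g = 0.491²/9.81 = 0.02458.
At y = 0.293 m: A³/T = 0.03655 — too large.
At y = 0.208 m: A³/T = 0.01186 — too small.
At y = 0.26 m: A³/T = 0.02459 — matches.

y_c = 0.26 m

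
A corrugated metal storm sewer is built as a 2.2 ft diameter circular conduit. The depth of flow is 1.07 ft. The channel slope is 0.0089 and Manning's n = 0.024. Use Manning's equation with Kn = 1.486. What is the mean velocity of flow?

V = 3.87 ft/s

For a circular section of diameter D = 2.2 ft at depth y = 1.07 ft, the central angle is θ = 2 arccos(1 − 2y/D) = 3.087 rad. Then A = (D²/8)(θ − sin θ) = 1.835 ft² and P = Dθ/2 = 3.396 ft.
Hydraulic radius R = A/P = 1.835/3.396 = 0.5403 ft.
From Manning's equation, V = (1.486/n) R^(2/3) S^(1/2) = (1.486/0.024) × 0.5403^(2/3) × 0.0089^(1/2) = 3.87 ft/s.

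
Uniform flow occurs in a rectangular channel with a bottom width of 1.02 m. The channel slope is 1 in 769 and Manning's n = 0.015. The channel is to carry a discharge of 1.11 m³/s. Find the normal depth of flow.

y_n = 0.945 m

Manning's equation rearranged: A R^(2/3) = nQ / (1·√S) = 0.015 × 1.11 / (√0.0013) = 0.4617.
At y = 0.745 m: A R^(2/3) = 0.3426 — low.
At y = 1.19 m: A R^(2/3) = 0.6108 — high.
At y = 0.945 m: A R^(2/3) = 0.4614 — ≈ 0.4617.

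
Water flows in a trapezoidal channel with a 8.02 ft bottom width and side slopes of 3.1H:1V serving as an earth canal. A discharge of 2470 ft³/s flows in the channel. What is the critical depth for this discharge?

y_c = 7.13 ft

At critical depth, Q² T / (g A³) = 1, i.e. A³/T = Q²/g = 2470²/32.2 = 189500.
Trying y = 5.83 ft: A³/T = 79710 — short.
Trying y = 7.73 ft: A³/T = 270100 — over.
Trying y = 7.13 ft: A³/T = 189700 — matches.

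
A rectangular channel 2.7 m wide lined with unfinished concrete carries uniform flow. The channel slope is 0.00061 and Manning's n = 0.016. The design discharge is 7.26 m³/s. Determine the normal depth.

y_n = 2.01 m

Manning's equation rearranged: A R^(2/3) = nQ / (1·√S) = 0.016 × 7.26 / (√0.00061) = 4.703.
Try y = 1.66 m: A R^(2/3) = 3.682 — too small.
Try y = 2.53 m: A R^(2/3) = 6.274 — too large.
Try y = 2.01 m: A R^(2/3) = 4.706 — matches.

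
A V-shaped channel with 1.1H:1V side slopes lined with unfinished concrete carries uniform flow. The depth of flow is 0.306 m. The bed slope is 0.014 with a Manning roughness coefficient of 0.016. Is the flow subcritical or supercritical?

For a triangular section with side slope z = 1.1: A = zy² = 1.1×0.306² = 0.103 m²; P = 2y√(1+z²) = 2×0.306×1.487 = 0.9098 m.
Hydraulic radius R = A/P = 0.103/0.9098 = 0.1132 m.
V = (1/n) R^(2/3) √S = (1/0.016) × 0.1132^(2/3) × √0.014 = 1.731 m/s. Hydraulic depth D_h = A/T = 0.103/0.6732 = 0.153 m.
Froude number Fr = V/√(g·D_h) = 1.731/√(9.81×0.153) = 1.41, which is greater than 1, so the flow is supercritical.

supercritical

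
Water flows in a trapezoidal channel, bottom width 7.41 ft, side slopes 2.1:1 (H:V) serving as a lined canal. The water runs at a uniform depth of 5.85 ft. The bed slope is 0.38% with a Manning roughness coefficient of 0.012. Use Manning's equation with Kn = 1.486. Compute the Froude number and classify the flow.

With bottom width b = 7.41 ft and side slope z = 2.1: A = (b + zy)y = (7.41 + 2.1×5.85)×5.85 = 115.2 ft²; P = b + 2y√(1+z²) = 7.41 + 2×5.85×2.326 = 34.62 ft.
Hydraulic radius R = A/P = 115.2/34.62 = 3.328 ft.
V = (1.486/n) R^(2/3) √S = (1.486/0.012) × 3.328^(2/3) × √0.0038 = 17.01 ft/s. Hydraulic depth D_h = A/T = 115.2/31.98 = 3.603 ft.
Froude number Fr = V/√(g·D_h) = 17.01/√(32.2×3.603) = 1.58, which is greater than 1, so the flow is supercritical.

supercritical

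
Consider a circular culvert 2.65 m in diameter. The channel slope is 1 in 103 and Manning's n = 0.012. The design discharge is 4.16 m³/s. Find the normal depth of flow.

y_n = 0.622 m

Manning's equation rearranged: A R^(2/3) = nQ / (1·√S) = 0.012 × 4.16 / (√0.009709) = 0.5066.
At y = 0.491 m: A R^(2/3) = 0.3143 — low.
At y = 0.73 m: A R^(2/3) = 0.6952 — high.
At y = 0.622 m: A R^(2/3) = 0.5064 — ≈ 0.5066.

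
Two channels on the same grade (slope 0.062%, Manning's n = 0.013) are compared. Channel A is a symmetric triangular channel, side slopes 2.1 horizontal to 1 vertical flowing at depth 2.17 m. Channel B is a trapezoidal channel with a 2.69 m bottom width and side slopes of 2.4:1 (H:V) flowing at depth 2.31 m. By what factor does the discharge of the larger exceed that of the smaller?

2.32

Channel A: For a triangular section with side slope z = 2.1: A = zy² = 2.1×2.17² = 9.889 m²; P = 2y√(1+z²) = 2×2.17×2.326 = 10.09 m. Hydraulic radius R = A/P = 9.889/10.09 = 0.9796 m. Q_A = (1/0.013)·9.889·0.9796^(2/3)·√0.00062 = 18.68 m³/s.
Channel B: With bottom width b = 2.69 m and side slope z = 2.4: A = (b + zy)y = (2.69 + 2.4×2.31)×2.31 = 19.02 m²; P = b + 2y√(1+z²) = 2.69 + 2×2.31×2.6 = 14.7 m. Hydraulic radius R = A/P = 19.02/14.7 = 1.294 m. Q_B = (1/0.013)·19.02·1.294^(2/3)·√0.00062 = 43.26 m³/s.
The larger discharge is 43.26 m³/s and the smaller is 18.68 m³/s; the ratio is 2.32.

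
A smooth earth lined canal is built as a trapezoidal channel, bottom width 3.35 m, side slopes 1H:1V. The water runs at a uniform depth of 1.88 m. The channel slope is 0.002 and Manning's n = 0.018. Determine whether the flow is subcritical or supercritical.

subcritical

With bottom width b = 3.35 m and side slope z = 1: A = (b + zy)y = (3.35 + 1×1.88)×1.88 = 9.832 m²; P = b + 2y√(1+z²) = 3.35 + 2×1.88×1.414 = 8.667 m.
Hydraulic radius R = A/P = 9.832/8.667 = 1.134 m.
V = (1/n) R^(2/3) √S = (1/0.018) × 1.134^(2/3) × √0.002 = 2.702 m/s. Hydraulic depth D_h = A/T = 9.832/7.11 = 1.383 m.
Froude number Fr = V/√(g·D_h) = 2.702/√(9.81×1.383) = 0.734, which is less than 1, so the flow is subcritical.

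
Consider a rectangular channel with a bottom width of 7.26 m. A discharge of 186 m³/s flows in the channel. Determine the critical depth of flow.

y_c = 4.06 m

For a rectangular channel, critical depth y_c = (q²/g)^(1/3) where q = Q/b = 186/7.26 = 25.62 m²/s.
So y_c = (25.62²/9.81)^(1/3) = 4.06 m.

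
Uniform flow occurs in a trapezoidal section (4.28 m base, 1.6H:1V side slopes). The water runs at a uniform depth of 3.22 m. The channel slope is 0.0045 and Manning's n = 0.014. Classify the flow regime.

supercritical

With bottom width b = 4.28 m and side slope z = 1.6: A = (b + zy)y = (4.28 + 1.6×3.22)×3.22 = 30.37 m²; P = b + 2y√(1+z²) = 4.28 + 2×3.22×1.887 = 16.43 m.
Hydraulic radius R = A/P = 30.37/16.43 = 1.848 m.
V = (1/n) R^(2/3) √S = (1/0.014) × 1.848^(2/3) × √0.0045 = 7.217 m/s. Hydraulic depth D_h = A/T = 30.37/14.58 = 2.082 m.
Froude number Fr = V/√(g·D_h) = 7.217/√(9.81×2.082) = 1.6, which is greater than 1, so the flow is supercritical.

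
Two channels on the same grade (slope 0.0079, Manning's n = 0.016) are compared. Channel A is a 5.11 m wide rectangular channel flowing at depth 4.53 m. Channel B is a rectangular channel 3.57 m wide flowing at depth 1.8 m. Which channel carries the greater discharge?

channel A

Channel A: Flow area A = b·y = 5.11 × 4.53 = 23.15 m². Wetted perimeter P = b + 2y = 5.11 + 2×4.53 = 14.17 m. Hydraulic radius R = A/P = 23.15/14.17 = 1.634 m. Q_A = (1/0.016)·23.15·1.634^(2/3)·√0.0079 = 178.4 m³/s.
Channel B: Flow area A = b·y = 3.57 × 1.8 = 6.426 m². Wetted perimeter P = b + 2y = 3.57 + 2×1.8 = 7.17 m. Hydraulic radius R = A/P = 6.426/7.17 = 0.8962 m. Q_B = (1/0.016)·6.426·0.8962^(2/3)·√0.0079 = 33.18 m³/s.
Q_A = 178.4 m³/s vs Q_B = 33.18 m³/s, so channel A carries more.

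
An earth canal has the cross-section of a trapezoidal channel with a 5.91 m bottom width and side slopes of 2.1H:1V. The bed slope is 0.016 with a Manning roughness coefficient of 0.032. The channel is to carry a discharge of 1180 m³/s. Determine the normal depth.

y_n = 6.54 m

Manning's equation rearranged: A R^(2/3) = nQ / (1·√S) = 0.032 × 1180 / (√0.016) = 298.5.
Try y = 7.4 m: A R^(2/3) = 395.7 — high.
Try y = 6.54 m: A R^(2/3) = 298.2 — close enough.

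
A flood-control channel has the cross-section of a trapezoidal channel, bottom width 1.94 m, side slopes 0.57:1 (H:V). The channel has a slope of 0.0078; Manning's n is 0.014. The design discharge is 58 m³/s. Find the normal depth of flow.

Manning's equation rearranged: A R^(2/3) = nQ / (1·√S) = 0.014 × 58 / (√0.0078) = 9.194.
At y = 2.02 m: A R^(2/3) = 6.024 — short.
At y = 3.12 m: A R^(2/3) = 13.62 — over.
At y = 2.54 m: A R^(2/3) = 9.197 — ≈ 9.194.

y_n = 2.54 m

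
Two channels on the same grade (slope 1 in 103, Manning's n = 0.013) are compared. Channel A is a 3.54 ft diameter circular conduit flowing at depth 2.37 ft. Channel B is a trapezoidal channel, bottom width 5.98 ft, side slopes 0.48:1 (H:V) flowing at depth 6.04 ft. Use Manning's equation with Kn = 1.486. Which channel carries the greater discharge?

channel B

Channel A: For a circular section of diameter D = 3.54 ft at depth y = 2.37 ft, the central angle is θ = 2 arccos(1 − 2y/D) = 3.833 rad. Then A = (D²/8)(θ − sin θ) = 7.004 ft² and P = Dθ/2 = 6.785 ft. Hydraulic radius R = A/P = 7.004/6.785 = 1.032 ft. Q_A = (1.486/0.013)·7.004·1.032^(2/3)·√0.009709 = 80.57 ft³/s.
Channel B: With bottom width b = 5.98 ft and side slope z = 0.48: A = (b + zy)y = (5.98 + 0.48×6.04)×6.04 = 53.63 ft²; P = b + 2y√(1+z²) = 5.98 + 2×6.04×1.109 = 19.38 ft. Hydraulic radius R = A/P = 53.63/19.38 = 2.767 ft. Q_B = (1.486/0.013)·53.63·2.767^(2/3)·√0.009709 = 1191 ft³/s.
Q_A = 80.57 ft³/s vs Q_B = 1191 ft³/s, so channel B carries more.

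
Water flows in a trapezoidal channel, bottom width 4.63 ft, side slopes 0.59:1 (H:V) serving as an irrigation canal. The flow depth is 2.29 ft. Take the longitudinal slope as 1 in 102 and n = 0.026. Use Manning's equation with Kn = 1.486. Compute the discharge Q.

Q = 95.9 ft³/s

With bottom width b = 4.63 ft and side slope z = 0.59: A = (b + zy)y = (4.63 + 0.59×2.29)×2.29 = 13.7 ft²; P = b + 2y√(1+z²) = 4.63 + 2×2.29×1.161 = 9.948 ft.
Hydraulic radius R = A/P = 13.7/9.948 = 1.377 ft.
Manning's equation: Q = (1.486/n) A R^(2/3) S^(1/2) = (1.486/0.026) × 13.7 × 1.377^(2/3) × 0.009804^(1/2) = 95.9 ft³/s.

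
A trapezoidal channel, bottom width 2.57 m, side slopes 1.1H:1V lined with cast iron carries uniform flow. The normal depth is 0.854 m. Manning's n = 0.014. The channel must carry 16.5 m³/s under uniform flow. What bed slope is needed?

S = 0.0121

With bottom width b = 2.57 m and side slope z = 1.1: A = (b + zy)y = (2.57 + 1.1×0.854)×0.854 = 2.997 m²; P = b + 2y√(1+z²) = 2.57 + 2×0.854×1.487 = 5.109 m.
Hydraulic radius R = A/P = 2.997/5.109 = 0.5866 m.
From Manning's equation, S = [nQ / (1 A R^(2/3))]² = [0.014 × 16.5 / (1 × 2.997 × 0.5866^(2/3))]² = 0.0121.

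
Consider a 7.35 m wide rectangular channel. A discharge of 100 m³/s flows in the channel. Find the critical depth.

y_c = 2.66 m

For a rectangular channel, critical depth y_c = (q²/g)^(1/3) where q = Q/b = 100/7.35 = 13.61 m²/s.
So y_c = (13.61²/9.81)^(1/3) = 2.66 m.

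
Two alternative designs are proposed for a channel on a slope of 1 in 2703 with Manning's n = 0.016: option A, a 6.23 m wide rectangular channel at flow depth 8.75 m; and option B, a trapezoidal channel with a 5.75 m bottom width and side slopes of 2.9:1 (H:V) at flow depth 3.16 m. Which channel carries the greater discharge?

channel A

Channel A: Flow area A = b·y = 6.23 × 8.75 = 54.51 m². Wetted perimeter P = b + 2y = 6.23 + 2×8.75 = 23.73 m. Hydraulic radius R = A/P = 54.51/23.73 = 2.297 m. Q_A = (1/0.016)·54.51·2.297^(2/3)·√0.00037 = 114.1 m³/s.
Channel B: With bottom width b = 5.75 m and side slope z = 2.9: A = (b + zy)y = (5.75 + 2.9×3.16)×3.16 = 47.13 m²; P = b + 2y√(1+z²) = 5.75 + 2×3.16×3.068 = 25.14 m. Hydraulic radius R = A/P = 47.13/25.14 = 1.875 m. Q_B = (1/0.016)·47.13·1.875^(2/3)·√0.00037 = 86.14 m³/s.
Q_A = 114.1 m³/s vs Q_B = 86.14 m³/s, so channel A carries more.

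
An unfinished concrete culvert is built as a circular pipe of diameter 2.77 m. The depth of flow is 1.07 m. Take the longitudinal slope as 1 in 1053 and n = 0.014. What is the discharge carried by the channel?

For a circular section of diameter D = 2.77 m at depth y = 1.07 m, the central angle is θ = 2 arccos(1 − 2y/D) = 2.683 rad. Then A = (D²/8)(θ − sin θ) = 2.148 m² and P = Dθ/2 = 3.716 m.
Hydraulic radius R = A/P = 2.148/3.716 = 0.5782 m.
Manning's equation: Q = (1/n) A R^(2/3) S^(1/2) = (1/0.014) × 2.148 × 0.5782^(2/3) × 0.0009497^(1/2) = 3.28 m³/s.

Q = 3.28 m³/s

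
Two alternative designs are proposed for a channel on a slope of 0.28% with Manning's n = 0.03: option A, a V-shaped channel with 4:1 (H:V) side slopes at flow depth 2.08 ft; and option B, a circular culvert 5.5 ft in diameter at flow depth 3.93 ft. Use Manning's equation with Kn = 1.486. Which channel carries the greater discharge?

Channel A: For a triangular section with side slope z = 4: A = zy² = 4×2.08² = 17.31 ft²; P = 2y√(1+z²) = 2×2.08×4.123 = 17.15 ft. Hydraulic radius R = A/P = 17.31/17.15 = 1.009 ft. Q_A = (1.486/0.03)·17.31·1.009^(2/3)·√0.0028 = 45.63 ft³/s.
Channel B: For a circular section of diameter D = 5.5 ft at depth y = 3.93 ft, the central angle is θ = 2 arccos(1 − 2y/D) = 4.029 rad. Then A = (D²/8)(θ − sin θ) = 18.16 ft² and P = Dθ/2 = 11.08 ft. Hydraulic radius R = A/P = 18.16/11.08 = 1.64 ft. Q_B = (1.486/0.03)·18.16·1.64^(2/3)·√0.0028 = 66.2 ft³/s.
Q_A = 45.63 ft³/s vs Q_B = 66.2 ft³/s, so channel B carries more.

channel B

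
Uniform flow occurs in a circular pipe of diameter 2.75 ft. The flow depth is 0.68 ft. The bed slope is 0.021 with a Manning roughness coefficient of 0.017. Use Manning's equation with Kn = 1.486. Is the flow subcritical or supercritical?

supercritical

For a circular section of diameter D = 2.75 ft at depth y = 0.68 ft, the central angle is θ = 2 arccos(1 − 2y/D) = 2.082 rad. Then A = (D²/8)(θ − sin θ) = 1.143 ft² and P = Dθ/2 = 2.862 ft.
Hydraulic radius R = A/P = 1.143/2.862 = 0.3994 ft.
V = (1.486/n) R^(2/3) √S = (1.486/0.017) × 0.3994^(2/3) × √0.021 = 6.87 ft/s. Hydraulic depth D_h = A/T = 1.143/2.373 = 0.4819 ft.
Froude number Fr = V/√(g·D_h) = 6.87/√(32.2×0.4819) = 1.74, which is greater than 1, so the flow is supercritical.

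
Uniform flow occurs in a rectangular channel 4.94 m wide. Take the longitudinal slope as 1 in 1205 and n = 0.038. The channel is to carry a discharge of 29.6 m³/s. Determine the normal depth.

Manning's equation rearranged: A R^(2/3) = nQ / (1·√S) = 0.038 × 29.6 / (√0.0008299) = 39.05.
At y = 6.8 m: A R^(2/3) = 49.93 — high.
At y = 5.53 m: A R^(2/3) = 39.02 — matches.

y_n = 5.53 m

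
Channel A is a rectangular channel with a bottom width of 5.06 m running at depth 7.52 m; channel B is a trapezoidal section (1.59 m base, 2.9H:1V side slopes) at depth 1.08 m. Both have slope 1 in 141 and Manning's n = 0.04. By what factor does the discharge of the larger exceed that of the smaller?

15.7

Channel A: Flow area A = b·y = 5.06 × 7.52 = 38.05 m². Wetted perimeter P = b + 2y = 5.06 + 2×7.52 = 20.1 m. Hydraulic radius R = A/P = 38.05/20.1 = 1.893 m. Q_A = (1/0.04)·38.05·1.893^(2/3)·√0.007092 = 122.6 m³/s.
Channel B: With bottom width b = 1.59 m and side slope z = 2.9: A = (b + zy)y = (1.59 + 2.9×1.08)×1.08 = 5.1 m²; P = b + 2y√(1+z²) = 1.59 + 2×1.08×3.068 = 8.216 m. Hydraulic radius R = A/P = 5.1/8.216 = 0.6207 m. Q_B = (1/0.04)·5.1·0.6207^(2/3)·√0.007092 = 7.813 m³/s.
The larger discharge is 122.6 m³/s and the smaller is 7.813 m³/s; the ratio is 15.7.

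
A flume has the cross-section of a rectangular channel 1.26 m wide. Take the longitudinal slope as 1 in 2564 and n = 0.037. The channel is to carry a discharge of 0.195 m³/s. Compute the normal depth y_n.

Manning's equation rearranged: A R^(2/3) = nQ / (1·√S) = 0.037 × 0.195 / (√0.00039) = 0.3653.
At y = 0.537 m: A R^(2/3) = 0.2964 — low.
At y = 0.79 m: A R^(2/3) = 0.4948 — high.
At y = 0.627 m: A R^(2/3) = 0.3652 — close enough.

y_n = 0.627 m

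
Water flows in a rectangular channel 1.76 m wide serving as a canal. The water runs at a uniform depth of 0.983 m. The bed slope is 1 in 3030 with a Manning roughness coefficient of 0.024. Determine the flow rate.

Flow area A = b·y = 1.76 × 0.983 = 1.73 m². Wetted perimeter P = b + 2y = 1.76 + 2×0.983 = 3.726 m.
Hydraulic radius R = A/P = 1.73/3.726 = 0.4643 m.
Manning's equation: Q = (1/n) A R^(2/3) S^(1/2) = (1/0.024) × 1.73 × 0.4643^(2/3) × 0.00033^(1/2) = 0.785 m³/s.

Q = 0.785 m³/s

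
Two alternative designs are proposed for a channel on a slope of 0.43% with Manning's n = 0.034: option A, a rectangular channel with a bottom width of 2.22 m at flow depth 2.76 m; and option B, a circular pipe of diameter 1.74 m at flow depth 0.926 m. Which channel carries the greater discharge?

channel A

Channel A: Flow area A = b·y = 2.22 × 2.76 = 6.127 m². Wetted perimeter P = b + 2y = 2.22 + 2×2.76 = 7.74 m. Hydraulic radius R = A/P = 6.127/7.74 = 0.7916 m. Q_A = (1/0.034)·6.127·0.7916^(2/3)·√0.0043 = 10.11 m³/s.
Channel B: For a circular section of diameter D = 1.74 m at depth y = 0.926 m, the central angle is θ = 2 arccos(1 − 2y/D) = 3.27 rad. Then A = (D²/8)(θ − sin θ) = 1.286 m² and P = Dθ/2 = 2.845 m. Hydraulic radius R = A/P = 1.286/2.845 = 0.4521 m. Q_B = (1/0.034)·1.286·0.4521^(2/3)·√0.0043 = 1.461 m³/s.
Q_A = 10.11 m³/s vs Q_B = 1.461 m³/s, so channel A carries more.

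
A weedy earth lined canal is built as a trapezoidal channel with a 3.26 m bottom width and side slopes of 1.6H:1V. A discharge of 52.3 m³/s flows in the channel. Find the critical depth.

At critical depth, Q² T / (g A³) = 1, i.e. A³/T = Q²/g = 52.3²/9.81 = 278.8.
Trying y = 2.39 m: A³/T = 444.9 — too large.
Trying y = 1.69 m: A³/T = 118.1 — too small.
Trying y = 2.12 m: A³/T = 279.2 — close enough.

y_c = 2.12 m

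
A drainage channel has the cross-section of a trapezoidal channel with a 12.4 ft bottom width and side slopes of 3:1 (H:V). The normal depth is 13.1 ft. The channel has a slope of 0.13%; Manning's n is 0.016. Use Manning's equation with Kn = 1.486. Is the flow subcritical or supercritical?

subcritical

With bottom width b = 12.4 ft and side slope z = 3: A = (b + zy)y = (12.4 + 3×13.1)×13.1 = 677.3 ft²; P = b + 2y√(1+z²) = 12.4 + 2×13.1×3.162 = 95.25 ft.
Hydraulic radius R = A/P = 677.3/95.25 = 7.11 ft.
V = (1.486/n) R^(2/3) √S = (1.486/0.016) × 7.11^(2/3) × √0.0013 = 12.38 ft/s. Hydraulic depth D_h = A/T = 677.3/91 = 7.443 ft.
Froude number Fr = V/√(g·D_h) = 12.38/√(32.2×7.443) = 0.8, which is less than 1, so the flow is subcritical.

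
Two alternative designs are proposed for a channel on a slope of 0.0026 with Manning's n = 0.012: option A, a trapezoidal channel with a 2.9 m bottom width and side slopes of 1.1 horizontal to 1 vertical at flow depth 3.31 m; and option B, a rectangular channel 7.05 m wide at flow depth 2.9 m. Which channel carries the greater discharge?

channel A

Channel A: With bottom width b = 2.9 m and side slope z = 1.1: A = (b + zy)y = (2.9 + 1.1×3.31)×3.31 = 21.65 m²; P = b + 2y√(1+z²) = 2.9 + 2×3.31×1.487 = 12.74 m. Hydraulic radius R = A/P = 21.65/12.74 = 1.699 m. Q_A = (1/0.012)·21.65·1.699^(2/3)·√0.0026 = 131 m³/s.
Channel B: Flow area A = b·y = 7.05 × 2.9 = 20.45 m². Wetted perimeter P = b + 2y = 7.05 + 2×2.9 = 12.85 m. Hydraulic radius R = A/P = 20.45/12.85 = 1.591 m. Q_B = (1/0.012)·20.45·1.591^(2/3)·√0.0026 = 118.4 m³/s.
Q_A = 131 m³/s vs Q_B = 118.4 m³/s, so channel A carries more.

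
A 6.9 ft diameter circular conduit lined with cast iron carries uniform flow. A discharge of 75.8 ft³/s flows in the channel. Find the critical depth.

At critical depth, Q² T / (g A³) = 1, i.e. A³/T = Q²/g = 75.8²/32.2 = 178.4.
Try y = 2.63 ft: A³/T = 334.8 — high.
Try y = 1.82 ft: A³/T = 80.56 — low.
Try y = 2.23 ft: A³/T = 177.2 — ≈ 178.4.

y_c = 2.23 ft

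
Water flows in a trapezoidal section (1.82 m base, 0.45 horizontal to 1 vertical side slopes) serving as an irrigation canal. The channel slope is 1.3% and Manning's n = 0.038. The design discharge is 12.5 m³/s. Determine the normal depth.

y_n = 1.8 m

Manning's equation rearranged: A R^(2/3) = nQ / (1·√S) = 0.038 × 12.5 / (√0.013) = 4.166.
At y = 1.46 m: A R^(2/3) = 2.905 — too small.
At y = 1.97 m: A R^(2/3) = 4.853 — too large.
At y = 1.8 m: A R^(2/3) = 4.15 — ≈ 4.166.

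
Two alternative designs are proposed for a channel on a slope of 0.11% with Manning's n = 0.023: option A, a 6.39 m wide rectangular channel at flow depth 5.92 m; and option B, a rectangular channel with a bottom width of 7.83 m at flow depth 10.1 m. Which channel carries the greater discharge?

channel B

Channel A: Flow area A = b·y = 6.39 × 5.92 = 37.83 m². Wetted perimeter P = b + 2y = 6.39 + 2×5.92 = 18.23 m. Hydraulic radius R = A/P = 37.83/18.23 = 2.075 m. Q_A = (1/0.023)·37.83·2.075^(2/3)·√0.0011 = 88.75 m³/s.
Channel B: Flow area A = b·y = 7.83 × 10.1 = 79.08 m². Wetted perimeter P = b + 2y = 7.83 + 2×10.1 = 28.03 m. Hydraulic radius R = A/P = 79.08/28.03 = 2.821 m. Q_B = (1/0.023)·79.08·2.821^(2/3)·√0.0011 = 227.7 m³/s.
Q_A = 88.75 m³/s vs Q_B = 227.7 m³/s, so channel B carries more.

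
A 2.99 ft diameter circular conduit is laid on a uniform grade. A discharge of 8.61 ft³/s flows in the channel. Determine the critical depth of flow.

At critical depth, Q² T / (g A³) = 1, i.e. A³/T = Q²/g = 8.61²/32.2 = 2.302.
Try y = 0.79 ft: A³/T = 1.239 — low.
Try y = 1.01 ft: A³/T = 3.212 — high.
Try y = 0.927 ft: A³/T = 2.305 — close enough.

y_c = 0.927 ft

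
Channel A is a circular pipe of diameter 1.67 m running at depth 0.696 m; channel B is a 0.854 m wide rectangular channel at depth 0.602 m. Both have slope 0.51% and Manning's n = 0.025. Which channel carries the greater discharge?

channel A

Channel A: For a circular section of diameter D = 1.67 m at depth y = 0.696 m, the central angle is θ = 2 arccos(1 − 2y/D) = 2.807 rad. Then A = (D²/8)(θ − sin θ) = 0.8641 m² and P = Dθ/2 = 2.344 m. Hydraulic radius R = A/P = 0.8641/2.344 = 0.3687 m. Q_A = (1/0.025)·0.8641·0.3687^(2/3)·√0.0051 = 1.269 m³/s.
Channel B: Flow area A = b·y = 0.854 × 0.602 = 0.5141 m². Wetted perimeter P = b + 2y = 0.854 + 2×0.602 = 2.058 m. Hydraulic radius R = A/P = 0.5141/2.058 = 0.2498 m. Q_B = (1/0.025)·0.5141·0.2498^(2/3)·√0.0051 = 0.5825 m³/s.
Q_A = 1.269 m³/s vs Q_B = 0.5825 m³/s, so channel A carries more.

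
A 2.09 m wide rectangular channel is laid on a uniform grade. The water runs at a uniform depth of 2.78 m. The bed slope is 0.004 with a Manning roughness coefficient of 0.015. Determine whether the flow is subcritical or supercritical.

Flow area A = b·y = 2.09 × 2.78 = 5.81 m². Wetted perimeter P = b + 2y = 2.09 + 2×2.78 = 7.65 m.
Hydraulic radius R = A/P = 5.81/7.65 = 0.7595 m.
V = (1/n) R^(2/3) √S = (1/0.015) × 0.7595^(2/3) × √0.004 = 3.51 m/s. Hydraulic depth D_h = A/T = 5.81/2.09 = 2.78 m.
Froude number Fr = V/√(g·D_h) = 3.51/√(9.81×2.78) = 0.672, which is less than 1, so the flow is subcritical.

subcritical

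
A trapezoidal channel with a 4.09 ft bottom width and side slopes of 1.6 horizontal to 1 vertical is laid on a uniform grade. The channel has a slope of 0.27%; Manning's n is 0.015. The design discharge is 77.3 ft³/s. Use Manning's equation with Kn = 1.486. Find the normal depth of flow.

y_n = 1.88 ft

Manning's equation rearranged: A R^(2/3) = nQ / (1.486·√S) = 0.015 × 77.3 / (1.486 × √0.0027) = 15.02.
Try y = 1.35 ft: A R^(2/3) = 7.974 — too small.
Try y = 1.88 ft: A R^(2/3) = 15.01 — ≈ 15.02.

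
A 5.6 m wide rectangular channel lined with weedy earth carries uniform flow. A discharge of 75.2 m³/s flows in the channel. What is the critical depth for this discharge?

For a rectangular channel, critical depth y_c = (q²/g)^(1/3) where q = Q/b = 75.2/5.6 = 13.43 m²/s.
So y_c = (13.43²/9.81)^(1/3) = 2.64 m.

y_c = 2.64 m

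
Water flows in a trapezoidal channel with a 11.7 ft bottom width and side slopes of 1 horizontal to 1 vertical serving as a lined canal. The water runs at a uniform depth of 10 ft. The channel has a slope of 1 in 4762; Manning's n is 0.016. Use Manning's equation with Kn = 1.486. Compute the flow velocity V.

With bottom width b = 11.7 ft and side slope z = 1: A = (b + zy)y = (11.7 + 1×10)×10 = 217 ft²; P = b + 2y√(1+z²) = 11.7 + 2×10×1.414 = 39.98 ft.
Hydraulic radius R = A/P = 217/39.98 = 5.427 ft.
From Manning's equation, V = (1.486/n) R^(2/3) S^(1/2) = (1.486/0.016) × 5.427^(2/3) × 0.00021^(1/2) = 4.16 ft/s.

V = 4.16 ft/s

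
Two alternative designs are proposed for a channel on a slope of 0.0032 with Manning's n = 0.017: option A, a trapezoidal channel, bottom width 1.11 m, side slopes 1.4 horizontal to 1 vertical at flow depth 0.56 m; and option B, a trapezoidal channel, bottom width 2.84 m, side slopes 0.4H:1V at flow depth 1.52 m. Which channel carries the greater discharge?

channel B

Channel A: With bottom width b = 1.11 m and side slope z = 1.4: A = (b + zy)y = (1.11 + 1.4×0.56)×0.56 = 1.061 m²; P = b + 2y√(1+z²) = 1.11 + 2×0.56×1.72 = 3.037 m. Hydraulic radius R = A/P = 1.061/3.037 = 0.3492 m. Q_A = (1/0.017)·1.061·0.3492^(2/3)·√0.0032 = 1.75 m³/s.
Channel B: With bottom width b = 2.84 m and side slope z = 0.4: A = (b + zy)y = (2.84 + 0.4×1.52)×1.52 = 5.241 m²; P = b + 2y√(1+z²) = 2.84 + 2×1.52×1.077 = 6.114 m. Hydraulic radius R = A/P = 5.241/6.114 = 0.8572 m. Q_B = (1/0.017)·5.241·0.8572^(2/3)·√0.0032 = 15.74 m³/s.
Q_A = 1.75 m³/s vs Q_B = 15.74 m³/s, so channel B carries more.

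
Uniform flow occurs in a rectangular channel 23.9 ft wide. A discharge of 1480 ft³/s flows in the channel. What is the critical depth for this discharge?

y_c = 4.92 ft

For a rectangular channel, critical depth y_c = (q²/g)^(1/3) where q = Q/b = 1480/23.9 = 61.92 ft²/s.
So y_c = (61.92²/32.2)^(1/3) = 4.92 ft.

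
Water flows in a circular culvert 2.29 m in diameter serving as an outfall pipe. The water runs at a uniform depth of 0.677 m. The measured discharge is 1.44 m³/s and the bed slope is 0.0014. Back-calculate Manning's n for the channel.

n = 0.014

For a circular section of diameter D = 2.29 m at depth y = 0.677 m, the central angle is θ = 2 arccos(1 − 2y/D) = 2.299 rad. Then A = (D²/8)(θ − sin θ) = 1.018 m² and P = Dθ/2 = 2.633 m.
Hydraulic radius R = A/P = 1.018/2.633 = 0.3868 m.
Rearranging Manning's equation: n = (1/Q) A R^(2/3) S^(1/2) = (1/1.44) × 1.018 × 0.3868^(2/3) × √0.0014 = 0.014.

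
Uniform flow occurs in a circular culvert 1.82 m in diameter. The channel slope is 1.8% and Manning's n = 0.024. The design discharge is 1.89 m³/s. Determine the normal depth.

y_n = 0.58 m

Manning's equation rearranged: A R^(2/3) = nQ / (1·√S) = 0.024 × 1.89 / (√0.018) = 0.3381.
Trying y = 0.649 m: A R^(2/3) = 0.4191 — high.
Trying y = 0.496 m: A R^(2/3) = 0.2499 — low.
Trying y = 0.58 m: A R^(2/3) = 0.3386 — close enough.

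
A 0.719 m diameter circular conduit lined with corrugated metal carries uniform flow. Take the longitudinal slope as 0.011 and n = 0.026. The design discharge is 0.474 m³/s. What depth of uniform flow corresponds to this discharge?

Manning's equation rearranged: A R^(2/3) = nQ / (1·√S) = 0.026 × 0.474 / (√0.011) = 0.1175.
Trying y = 0.465 m: A R^(2/3) = 0.09711 — low.
Trying y = 0.631 m: A R^(2/3) = 0.1361 — high.
Trying y = 0.538 m: A R^(2/3) = 0.1176 — close enough.

y_n = 0.538 m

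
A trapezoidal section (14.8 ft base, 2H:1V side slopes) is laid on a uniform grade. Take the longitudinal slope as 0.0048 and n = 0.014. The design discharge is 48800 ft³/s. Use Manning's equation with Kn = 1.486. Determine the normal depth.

Manning's equation rearranged: A R^(2/3) = nQ / (1.486·√S) = 0.014 × 48800 / (1.486 × √0.0048) = 6636.
Trying y = 19.3 ft: A R^(2/3) = 4845 — too small.
Trying y = 26.8 ft: A R^(2/3) = 10450 — too large.
Trying y = 22.1 ft: A R^(2/3) = 6633 — close enough.

y_n = 22.1 ft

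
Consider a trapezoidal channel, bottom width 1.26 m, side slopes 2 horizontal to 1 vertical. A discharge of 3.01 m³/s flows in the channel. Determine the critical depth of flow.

y_c = 0.608 m

At critical depth, Q² T / (g A³) = 1, i.e. A³/T = Q²/g = 3.01²/9.81 = 0.9236.
Trying y = 0.731 m: A³/T = 1.883 — too large.
Trying y = 0.537 m: A³/T = 0.5777 — too small.
Trying y = 0.608 m: A³/T = 0.9241 — ≈ 0.9236.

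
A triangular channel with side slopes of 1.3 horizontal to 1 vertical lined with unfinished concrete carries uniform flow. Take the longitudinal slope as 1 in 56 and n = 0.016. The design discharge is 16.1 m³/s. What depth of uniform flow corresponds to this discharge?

y_n = 1.46 m

Manning's equation rearranged: A R^(2/3) = nQ / (1·√S) = 0.016 × 16.1 / (√0.01786) = 1.928.
Trying y = 1.72 m: A R^(2/3) = 2.979 — too large.
Trying y = 1.01 m: A R^(2/3) = 0.7203 — too small.
Trying y = 1.46 m: A R^(2/3) = 1.924 — ≈ 1.928.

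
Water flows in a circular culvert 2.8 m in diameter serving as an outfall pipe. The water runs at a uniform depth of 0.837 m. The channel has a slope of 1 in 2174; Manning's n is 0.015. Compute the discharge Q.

For a circular section of diameter D = 2.8 m at depth y = 0.837 m, the central angle is θ = 2 arccos(1 − 2y/D) = 2.314 rad. Then A = (D²/8)(θ − sin θ) = 1.546 m² and P = Dθ/2 = 3.239 m.
Hydraulic radius R = A/P = 1.546/3.239 = 0.4772 m.
Manning's equation: Q = (1/n) A R^(2/3) S^(1/2) = (1/0.015) × 1.546 × 0.4772^(2/3) × 0.00046^(1/2) = 1.35 m³/s.

Q = 1.35 m³/s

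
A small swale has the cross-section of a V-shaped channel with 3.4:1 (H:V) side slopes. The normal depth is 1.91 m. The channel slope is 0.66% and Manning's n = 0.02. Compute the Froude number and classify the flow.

supercritical

For a triangular section with side slope z = 3.4: A = zy² = 3.4×1.91² = 12.4 m²; P = 2y√(1+z²) = 2×1.91×3.544 = 13.54 m.
Hydraulic radius R = A/P = 12.4/13.54 = 0.9162 m.
V = (1/n) R^(2/3) √S = (1/0.02) × 0.9162^(2/3) × √0.0066 = 3.832 m/s. Hydraulic depth D_h = A/T = 12.4/12.99 = 0.955 m.
Froude number Fr = V/√(g·D_h) = 3.832/√(9.81×0.955) = 1.25, which is greater than 1, so the flow is supercritical.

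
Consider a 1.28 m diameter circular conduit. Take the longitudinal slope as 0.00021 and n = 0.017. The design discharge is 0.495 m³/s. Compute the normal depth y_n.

y_n = 1.01 m

Manning's equation rearranged: A R^(2/3) = nQ / (1·√S) = 0.017 × 0.495 / (√0.00021) = 0.5807.
Try y = 0.798 m: A R^(2/3) = 0.4285 — low.
Try y = 1.19 m: A R^(2/3) = 0.6473 — high.
Try y = 1.01 m: A R^(2/3) = 0.5804 — ≈ 0.5807.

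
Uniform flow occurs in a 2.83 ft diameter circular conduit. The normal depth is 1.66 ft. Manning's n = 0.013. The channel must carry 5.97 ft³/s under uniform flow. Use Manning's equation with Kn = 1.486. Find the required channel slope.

S = 0.00026

For a circular section of diameter D = 2.83 ft at depth y = 1.66 ft, the central angle is θ = 2 arccos(1 − 2y/D) = 3.49 rad. Then A = (D²/8)(θ − sin θ) = 3.835 ft² and P = Dθ/2 = 4.938 ft.
Hydraulic radius R = A/P = 3.835/4.938 = 0.7766 ft.
From Manning's equation, S = [nQ / (1.486 A R^(2/3))]² = [0.013 × 5.97 / (1.486 × 3.835 × 0.7766^(2/3))]² = 0.00026.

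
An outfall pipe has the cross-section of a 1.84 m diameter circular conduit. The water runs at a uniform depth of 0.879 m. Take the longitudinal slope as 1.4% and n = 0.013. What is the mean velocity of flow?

V = 5.32 m/s

For a circular section of diameter D = 1.84 m at depth y = 0.879 m, the central angle is θ = 2 arccos(1 − 2y/D) = 3.052 rad. Then A = (D²/8)(θ − sin θ) = 1.254 m² and P = Dθ/2 = 2.808 m.
Hydraulic radius R = A/P = 1.254/2.808 = 0.4466 m.
From Manning's equation, V = (1/n) R^(2/3) S^(1/2) = (1/0.013) × 0.4466^(2/3) × 0.014^(1/2) = 5.32 m/s.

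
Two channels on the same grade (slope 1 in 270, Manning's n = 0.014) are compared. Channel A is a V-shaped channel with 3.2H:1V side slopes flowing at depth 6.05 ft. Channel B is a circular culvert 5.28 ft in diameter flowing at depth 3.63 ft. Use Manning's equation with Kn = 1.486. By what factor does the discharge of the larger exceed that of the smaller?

11

Channel A: For a triangular section with side slope z = 3.2: A = zy² = 3.2×6.05² = 117.1 ft²; P = 2y√(1+z²) = 2×6.05×3.353 = 40.57 ft. Hydraulic radius R = A/P = 117.1/40.57 = 2.887 ft. Q_A = (1.486/0.014)·117.1·2.887^(2/3)·√0.003704 = 1534 ft³/s.
Channel B: For a circular section of diameter D = 5.28 ft at depth y = 3.63 ft, the central angle is θ = 2 arccos(1 − 2y/D) = 3.91 rad. Then A = (D²/8)(θ − sin θ) = 16.05 ft² and P = Dθ/2 = 10.32 ft. Hydraulic radius R = A/P = 16.05/10.32 = 1.555 ft. Q_B = (1.486/0.014)·16.05·1.555^(2/3)·√0.003704 = 139.1 ft³/s.
The larger discharge is 1534 ft³/s and the smaller is 139.1 ft³/s; the ratio is 11.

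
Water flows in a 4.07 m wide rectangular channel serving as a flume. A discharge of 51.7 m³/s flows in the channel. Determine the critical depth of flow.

y_c = 2.54 m

For a rectangular channel, critical depth y_c = (q²/g)^(1/3) where q = Q/b = 51.7/4.07 = 12.7 m²/s.
So y_c = (12.7²/9.81)^(1/3) = 2.54 m.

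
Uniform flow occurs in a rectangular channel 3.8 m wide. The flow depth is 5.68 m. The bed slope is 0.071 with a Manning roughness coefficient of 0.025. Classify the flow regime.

Flow area A = b·y = 3.8 × 5.68 = 21.58 m². Wetted perimeter P = b + 2y = 3.8 + 2×5.68 = 15.16 m.
Hydraulic radius R = A/P = 21.58/15.16 = 1.424 m.
V = (1/n) R^(2/3) √S = (1/0.025) × 1.424^(2/3) × √0.071 = 13.49 m/s. Hydraulic depth D_h = A/T = 21.58/3.8 = 5.68 m.
Froude number Fr = V/√(g·D_h) = 13.49/√(9.81×5.68) = 1.81, which is greater than 1, so the flow is supercritical.

supercritical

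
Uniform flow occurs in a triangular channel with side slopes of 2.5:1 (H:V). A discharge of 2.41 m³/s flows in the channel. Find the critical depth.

y_c = 0.717 m

At critical depth, Q² T / (g A³) = 1, i.e. A³/T = Q²/g = 2.41²/9.81 = 0.5921.
Trying y = 0.847 m: A³/T = 1.362 — too large.
Trying y = 0.717 m: A³/T = 0.5922 — ≈ 0.5921.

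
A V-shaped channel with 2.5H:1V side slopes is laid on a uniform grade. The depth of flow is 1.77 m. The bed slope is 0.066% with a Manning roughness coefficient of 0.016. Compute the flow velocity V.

For a triangular section with side slope z = 2.5: A = zy² = 2.5×1.77² = 7.832 m²; P = 2y√(1+z²) = 2×1.77×2.693 = 9.532 m.
Hydraulic radius R = A/P = 7.832/9.532 = 0.8217 m.
From Manning's equation, V = (1/n) R^(2/3) S^(1/2) = (1/0.016) × 0.8217^(2/3) × 0.00066^(1/2) = 1.41 m/s.

V = 1.41 m/s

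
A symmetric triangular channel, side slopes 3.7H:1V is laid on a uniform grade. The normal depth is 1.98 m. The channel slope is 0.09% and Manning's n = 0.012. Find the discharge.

Q = 35.2 m³/s

For a triangular section with side slope z = 3.7: A = zy² = 3.7×1.98² = 14.51 m²; P = 2y√(1+z²) = 2×1.98×3.833 = 15.18 m.
Hydraulic radius R = A/P = 14.51/15.18 = 0.9557 m.
Manning's equation: Q = (1/n) A R^(2/3) S^(1/2) = (1/0.012) × 14.51 × 0.9557^(2/3) × 0.0009^(1/2) = 35.2 m³/s.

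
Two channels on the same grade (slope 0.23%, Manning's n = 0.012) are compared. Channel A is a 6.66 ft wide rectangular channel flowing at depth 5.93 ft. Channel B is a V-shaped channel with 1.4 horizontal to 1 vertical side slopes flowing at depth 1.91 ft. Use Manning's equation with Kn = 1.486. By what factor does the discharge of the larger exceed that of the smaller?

Channel A: Flow area A = b·y = 6.66 × 5.93 = 39.49 ft². Wetted perimeter P = b + 2y = 6.66 + 2×5.93 = 18.52 ft. Hydraulic radius R = A/P = 39.49/18.52 = 2.132 ft. Q_A = (1.486/0.012)·39.49·2.132^(2/3)·√0.0023 = 388.6 ft³/s.
Channel B: For a triangular section with side slope z = 1.4: A = zy² = 1.4×1.91² = 5.107 ft²; P = 2y√(1+z²) = 2×1.91×1.72 = 6.572 ft. Hydraulic radius R = A/P = 5.107/6.572 = 0.7771 ft. Q_B = (1.486/0.012)·5.107·0.7771^(2/3)·√0.0023 = 25.64 ft³/s.
The larger discharge is 388.6 ft³/s and the smaller is 25.64 ft³/s; the ratio is 15.2.

15.2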